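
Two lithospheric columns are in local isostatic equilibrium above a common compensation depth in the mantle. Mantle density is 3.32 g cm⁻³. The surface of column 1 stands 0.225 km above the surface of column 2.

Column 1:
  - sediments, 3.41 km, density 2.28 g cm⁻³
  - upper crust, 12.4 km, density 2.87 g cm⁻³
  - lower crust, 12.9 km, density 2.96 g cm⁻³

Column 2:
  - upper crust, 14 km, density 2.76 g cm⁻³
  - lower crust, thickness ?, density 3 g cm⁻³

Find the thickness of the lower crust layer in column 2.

Take the compensation level at the base of the deeper column (depth z_c below the surface of column 1) and equate Σ ρ_i t_i down to z_c; mantle fills any gap and the z_c terms cancel.
Column 1: 3.41×2.28 + 12.4×2.87 + 12.9×2.96 + (z_c − 28.71)×3.32
Column 2: 0.225×0 + 14×2.76 + x×3 + (z_c − 0.225 − 14 − x)×3.32
The z_c×3.32 term appears on both sides and cancels. Collect the known terms of each column as K = Σ(ρt)_known − 3.32 × (depth of known layers): K_1 = 81.5468 − 3.32×28.71 = −13.7704; K_2 = 38.64 − 3.32×(0.225 + 14) = −8.587.
Balance: K_1 = K_2 − x×(3.32 − 3), so x = (K_2 − K_1)/(3.32 − 3) = 5.1834/0.32 = 16.2 km.

16.2 km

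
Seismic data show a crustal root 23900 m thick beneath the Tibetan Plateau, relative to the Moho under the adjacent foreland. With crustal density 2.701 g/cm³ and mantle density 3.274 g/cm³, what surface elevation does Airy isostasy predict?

Equating mass per unit area of the two columns: ρ_c h = (ρ_m − ρ_c) r.
h = r (ρ_m − ρ_c) / ρ_c = 23900 m × (3.274 − 2.701) / 2.701 = 5070 m.

5070 m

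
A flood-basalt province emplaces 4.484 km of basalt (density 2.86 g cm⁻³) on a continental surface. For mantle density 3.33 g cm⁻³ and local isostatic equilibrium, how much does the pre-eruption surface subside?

Subaerial loading: s = t ρ_load / ρ_m.
s = 4.484 km × 2.86/3.33 = 3.85 km.

3.85 km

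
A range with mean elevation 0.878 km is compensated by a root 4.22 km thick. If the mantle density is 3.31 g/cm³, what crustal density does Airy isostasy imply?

2.74 g/cm³

ρ_c h = (ρ_m − ρ_c) r → ρ_c (h + r) = ρ_m r → ρ_c = ρ_m r / (h + r).
ρ_c = 3.31 × 4.22 km / (0.878 km + 4.22 km) = 2.74 g/cm³.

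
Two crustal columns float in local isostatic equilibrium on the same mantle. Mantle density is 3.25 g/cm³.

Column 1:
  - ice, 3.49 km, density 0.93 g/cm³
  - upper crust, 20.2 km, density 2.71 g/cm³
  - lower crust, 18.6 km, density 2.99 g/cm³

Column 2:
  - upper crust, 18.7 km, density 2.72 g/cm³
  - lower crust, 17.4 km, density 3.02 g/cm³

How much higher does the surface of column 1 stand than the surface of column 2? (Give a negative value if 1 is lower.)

For any compensation level in the mantle, the mantle terms cancel and isostasy reduces to e = (Σt_1 − Σt_2) − (Σ(ρt)_1 − Σ(ρt)_2) / ρ_m.
Σt_1 = 42.29 km; Σt_2 = 36.1 km; Σ(ρt)_1 = 113.6017; Σ(ρt)_2 = 103.412 (in km·g/cm³).
e = (42.29 − 36.1) − (113.6017 − 103.412) / 3.25 = 3.05 km.

3.05 km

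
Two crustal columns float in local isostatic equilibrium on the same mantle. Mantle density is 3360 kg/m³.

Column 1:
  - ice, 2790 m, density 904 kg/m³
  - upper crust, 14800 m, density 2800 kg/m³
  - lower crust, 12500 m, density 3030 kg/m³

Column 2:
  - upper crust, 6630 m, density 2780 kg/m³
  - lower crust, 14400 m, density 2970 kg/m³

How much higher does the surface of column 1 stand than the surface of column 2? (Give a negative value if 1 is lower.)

2920 m

For any compensation level in the mantle, the mantle terms cancel and isostasy reduces to e = (Σt_1 − Σt_2) − (Σ(ρt)_1 − Σ(ρt)_2) / ρ_m.
Σt_1 = 30090 m; Σt_2 = 21030 m; Σ(ρt)_1 = 81837160; Σ(ρt)_2 = 61199400 (in m·kg/m³).
e = (30090 − 21030) − (81837160 − 61199400) / 3360 = 2920 m.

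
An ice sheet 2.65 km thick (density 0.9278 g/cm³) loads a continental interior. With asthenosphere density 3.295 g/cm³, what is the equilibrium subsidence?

0.746 km

By Archimedes' principle applied to the lithosphere: the ice load ρ_ice t is balanced by mantle displaced below, ρ_m s.
s = t ρ_ice / ρ_m = 2.65 km × 0.9278/3.295 = 0.746 km.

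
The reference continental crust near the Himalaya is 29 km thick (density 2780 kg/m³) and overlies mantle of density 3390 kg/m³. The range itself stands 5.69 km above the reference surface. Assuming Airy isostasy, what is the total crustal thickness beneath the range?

60.6 km

Root depth r = h ρ_c / (ρ_m − ρ_c) = 5.69 km × 2780 / 610 = 25.93 km.
Total thickness = T + h + r = 29 km + 5.69 km + 25.93 km = 60.6 km.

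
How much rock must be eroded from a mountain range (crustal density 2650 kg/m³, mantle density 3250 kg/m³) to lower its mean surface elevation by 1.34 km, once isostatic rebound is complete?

7.26 km

Net drop Δ = e − u = e − e ρ_c/ρ_m = e (ρ_m − ρ_c)/ρ_m.
e = Δ ρ_m/(ρ_m − ρ_c) = 1.34 km × 3250/600 = 7.26 km.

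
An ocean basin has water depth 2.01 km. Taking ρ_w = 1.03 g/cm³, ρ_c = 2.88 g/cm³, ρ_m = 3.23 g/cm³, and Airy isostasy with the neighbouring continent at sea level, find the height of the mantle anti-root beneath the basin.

In Airy isostatic equilibrium: replacing crust with seawater at the top is compensated by replacing crust with mantle at the base: d (ρ_c − ρ_w) = a (ρ_m − ρ_c).
a = d (ρ_c − ρ_w)/(ρ_m − ρ_c) = 2.01 km × 1.85/0.35 = 10.6 km.

10.6 km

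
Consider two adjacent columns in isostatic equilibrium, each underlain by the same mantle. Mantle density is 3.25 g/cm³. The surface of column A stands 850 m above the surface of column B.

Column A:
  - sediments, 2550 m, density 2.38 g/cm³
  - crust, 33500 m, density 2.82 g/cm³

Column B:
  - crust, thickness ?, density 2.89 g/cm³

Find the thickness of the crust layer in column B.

Take the compensation level at the base of the deeper column (depth z_c below the surface of column A) and equate Σ ρ_i t_i down to z_c; mantle fills any gap and the z_c terms cancel.
Column A: 2550×2.38 + 33500×2.82 + (z_c − 36050)×3.25
Column B: 850×0 + x×2.89 + (z_c − 850 − 0 − x)×3.25
The z_c×3.25 term appears on both sides and cancels. Collect the known terms of each column as K = Σ(ρt)_known − 3.25 × (depth of known layers): K_A = 100539 − 3.25×36050 = −16623.5; K_B = 0 − 3.25×(850 + 0) = −2762.5.
Balance: K_A = K_B − x×(3.25 − 2.89), so x = (K_B − K_A)/(3.25 − 2.89) = 13861/0.36 = 38500 m.

38500 m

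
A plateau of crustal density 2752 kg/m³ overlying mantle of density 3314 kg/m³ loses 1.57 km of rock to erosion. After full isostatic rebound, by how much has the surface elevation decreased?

Rebound u = e ρ_c/ρ_m = 1.57 km × 2752/3314 = 1.304 km.
Net surface drop = e − u = 1.57 km − 1.304 km = e (ρ_m − ρ_c)/ρ_m = 0.266 km.

0.266 km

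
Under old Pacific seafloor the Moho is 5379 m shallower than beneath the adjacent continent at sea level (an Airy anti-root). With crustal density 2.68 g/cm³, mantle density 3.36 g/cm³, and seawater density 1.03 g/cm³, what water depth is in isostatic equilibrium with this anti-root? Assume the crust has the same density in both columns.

2220 m

Replacing a thickness d of crust by seawater at the top must be balanced by replacing crust with mantle at the base: d (ρ_c − ρ_w) = a (ρ_m − ρ_c).
d = a (ρ_m − ρ_c)/(ρ_c − ρ_w) = 5379 m × 0.68/1.65 = 2220 m.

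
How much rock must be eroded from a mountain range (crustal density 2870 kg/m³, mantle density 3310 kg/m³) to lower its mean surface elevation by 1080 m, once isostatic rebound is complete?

8120 m

Net drop Δ = e − u = e − e ρ_c/ρ_m = e (ρ_m − ρ_c)/ρ_m.
e = Δ ρ_m/(ρ_m − ρ_c) = 1080 m × 3310/440 = 8120 m.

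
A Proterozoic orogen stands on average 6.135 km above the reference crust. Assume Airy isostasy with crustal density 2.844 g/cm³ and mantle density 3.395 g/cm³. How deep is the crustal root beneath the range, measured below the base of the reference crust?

In Airy isostatic equilibrium: the weight of the topography is balanced by the buoyancy of the root, ρ_c h = (ρ_m − ρ_c) r.
r = h · ρ_c / (ρ_m − ρ_c) = 6.135 km × 2.844 / (3.395 − 2.844) = 31.7 km.

31.7 km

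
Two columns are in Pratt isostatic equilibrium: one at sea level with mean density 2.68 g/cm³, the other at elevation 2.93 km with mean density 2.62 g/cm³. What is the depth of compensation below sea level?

ρ_ref D = ρ (D + h) → D (ρ_ref − ρ) = ρ h.
D = ρ h/(ρ_ref − ρ) = 2.62 × 2.93 km/(2.68 − 2.62) = 128 km.

128 km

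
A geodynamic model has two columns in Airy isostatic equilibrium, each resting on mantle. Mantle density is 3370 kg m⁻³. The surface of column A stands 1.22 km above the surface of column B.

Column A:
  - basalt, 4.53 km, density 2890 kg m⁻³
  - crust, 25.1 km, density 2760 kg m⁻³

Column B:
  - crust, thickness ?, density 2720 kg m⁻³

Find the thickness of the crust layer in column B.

20.6 km

Take the compensation level at the base of the deeper column (depth z_c below the surface of column A) and equate Σ ρ_i t_i down to z_c; mantle fills any gap and the z_c terms cancel.
Column A: 4.53×2890 + 25.1×2760 + (z_c − 29.63)×3370
Column B: 1.22×0 + x×2720 + (z_c − 1.22 − 0 − x)×3370
The z_c×3370 term appears on both sides and cancels. Collect the known terms of each column as K = Σ(ρt)_known − 3370 × (depth of known layers): K_A = 82367.7 − 3370×29.63 = −17485.4; K_B = 0 − 3370×(1.22 + 0) = −4111.4.
Balance: K_A = K_B − x×(3370 − 2720), so x = (K_B − K_A)/(3370 − 2720) = 13374/650 = 20.6 km.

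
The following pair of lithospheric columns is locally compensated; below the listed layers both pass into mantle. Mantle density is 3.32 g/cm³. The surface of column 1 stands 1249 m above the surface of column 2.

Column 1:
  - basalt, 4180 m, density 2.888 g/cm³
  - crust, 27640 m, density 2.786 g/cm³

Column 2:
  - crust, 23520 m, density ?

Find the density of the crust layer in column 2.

2.79 g/cm³

Take the compensation level at the base of the deeper column (depth z_c below the surface of column 1) and equate Σ ρ_i t_i down to z_c; mantle fills any gap and the z_c terms cancel.
Column 1: 4180×2.888 + 27640×2.786 + (z_c − 31820)×3.32
Column 2: 1249×0 + 23520×ρ + (z_c − 1249 − 23520)×3.32
The z_c×3.32 term appears on both sides and cancels. Collect the known terms of each column as K = Σ(ρt)_known − 3.32 × (depth of known layers): K_1 = 89076.88 − 3.32×31820 = −16565.52; K_2 = 0 − 3.32×(1249 + 23520) = −82233.08.
Balance: K_1 = K_2 + 23520×ρ, so ρ = (K_1 − K_2)/23520 = 65667.6/23520 = 2.79 g/cm³.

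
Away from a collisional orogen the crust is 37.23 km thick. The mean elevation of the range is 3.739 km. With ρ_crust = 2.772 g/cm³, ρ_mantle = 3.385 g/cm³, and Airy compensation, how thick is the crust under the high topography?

Root depth r = h ρ_c / (ρ_m − ρ_c) = 3.739 km × 2.772 / 0.613 = 16.91 km.
Total thickness = T + h + r = 37.23 km + 3.739 km + 16.91 km = 57.9 km.

57.9 km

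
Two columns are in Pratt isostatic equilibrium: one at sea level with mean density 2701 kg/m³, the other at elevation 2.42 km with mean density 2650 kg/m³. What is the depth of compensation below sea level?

126 km

ρ_ref D = ρ (D + h) → D (ρ_ref − ρ) = ρ h.
D = ρ h/(ρ_ref − ρ) = 2650 × 2.42 km/(2701 − 2650) = 126 km.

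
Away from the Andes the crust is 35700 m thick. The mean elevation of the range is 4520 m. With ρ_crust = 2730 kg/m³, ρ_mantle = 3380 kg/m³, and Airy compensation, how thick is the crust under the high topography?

Root depth r = h ρ_c / (ρ_m − ρ_c) = 4520 m × 2730 / 650 = 18980 m.
Total thickness = T + h + r = 35700 m + 4520 m + 18980 m = 59200 m.

59200 m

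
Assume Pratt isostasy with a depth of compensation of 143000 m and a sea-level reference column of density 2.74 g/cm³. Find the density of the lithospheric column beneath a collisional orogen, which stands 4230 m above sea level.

2.66 g/cm³

Pratt balance: ρ_ref D = ρ (D + h).
ρ = ρ_ref D/(D + h) = 2.74 × 143000 m/(143000 m + 4230 m) = 2.66 g/cm³.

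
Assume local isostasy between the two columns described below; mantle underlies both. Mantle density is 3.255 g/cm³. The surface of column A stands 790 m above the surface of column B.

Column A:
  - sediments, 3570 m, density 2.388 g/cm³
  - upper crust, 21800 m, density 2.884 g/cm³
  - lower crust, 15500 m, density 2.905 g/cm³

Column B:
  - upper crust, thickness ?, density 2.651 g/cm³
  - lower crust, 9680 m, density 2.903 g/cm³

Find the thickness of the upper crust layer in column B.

Take the compensation level at the base of the deeper column (depth z_c below the surface of column A) and equate Σ ρ_i t_i down to z_c; mantle fills any gap and the z_c terms cancel.
Column A: 3570×2.388 + 21800×2.884 + 15500×2.905 + (z_c − 40870)×3.255
Column B: 790×0 + x×2.651 + 9680×2.903 + (z_c − 790 − 9680 − x)×3.255
The z_c×3.255 term appears on both sides and cancels. Collect the known terms of each column as K = Σ(ρt)_known − 3.255 × (depth of known layers): K_A = 116423.86 − 3.255×40870 = −16607.99; K_B = 28101.04 − 3.255×(790 + 9680) = −5978.81.
Balance: K_A = K_B − x×(3.255 − 2.651), so x = (K_B − K_A)/(3.255 − 2.651) = 10629.2/0.604 = 17600 m.

17600 m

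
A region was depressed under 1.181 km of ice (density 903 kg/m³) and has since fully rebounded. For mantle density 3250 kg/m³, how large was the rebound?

0.328 km

Removing the load lets mantle flow back in; uplift u satisfies ρ_ice t = ρ_m u.
u = t ρ_ice/ρ_m = 1.181 km × 903/3250 = 0.328 km.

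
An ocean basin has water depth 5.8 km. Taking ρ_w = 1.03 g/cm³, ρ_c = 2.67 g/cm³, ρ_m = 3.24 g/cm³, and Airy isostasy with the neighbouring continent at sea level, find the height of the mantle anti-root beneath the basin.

Balancing pressure at the compensation depth: replacing crust with seawater at the top is compensated by replacing crust with mantle at the base: d (ρ_c − ρ_w) = a (ρ_m − ρ_c).
a = d (ρ_c − ρ_w)/(ρ_m − ρ_c) = 5.8 km × 1.64/0.57 = 16.7 km.

16.7 km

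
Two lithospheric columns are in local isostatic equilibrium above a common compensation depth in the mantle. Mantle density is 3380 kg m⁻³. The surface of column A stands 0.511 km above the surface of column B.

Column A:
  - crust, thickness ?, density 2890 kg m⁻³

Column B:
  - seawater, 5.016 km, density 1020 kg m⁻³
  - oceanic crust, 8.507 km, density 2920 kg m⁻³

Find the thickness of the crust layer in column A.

35.7 km

Take the compensation level at the base of the deeper column (depth z_c below the surface of column A) and equate Σ ρ_i t_i down to z_c; mantle fills any gap and the z_c terms cancel.
Column A: x×2890 + (z_c − 0 − x)×3380
Column B: 0.511×0 + 5.016×1020 + 8.507×2920 + (z_c − 0.511 − 13.523)×3380
The z_c×3380 term appears on both sides and cancels. Collect the known terms of each column as K = Σ(ρt)_known − 3380 × (depth of known layers): K_A = 0 − 3380×0 = 0; K_B = 29956.76 − 3380×(0.511 + 13.523) = −17478.16.
Balance: K_A − x×(3380 − 2890) = K_B, so x = (K_A − K_B)/(3380 − 2890) = 17478.2/490 = 35.7 km.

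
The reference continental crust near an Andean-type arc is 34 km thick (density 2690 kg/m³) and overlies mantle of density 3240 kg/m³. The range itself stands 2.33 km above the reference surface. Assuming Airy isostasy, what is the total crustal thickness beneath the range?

47.7 km

Root depth r = h ρ_c / (ρ_m − ρ_c) = 2.33 km × 2690 / 550 = 11.4 km.
Total thickness = T + h + r = 34 km + 2.33 km + 11.4 km = 47.7 km.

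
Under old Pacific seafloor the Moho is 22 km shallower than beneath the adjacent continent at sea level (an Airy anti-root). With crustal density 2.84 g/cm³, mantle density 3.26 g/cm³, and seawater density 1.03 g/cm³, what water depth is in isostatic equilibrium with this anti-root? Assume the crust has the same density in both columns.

5.1 km

Replacing a thickness d of crust by seawater at the top must be balanced by replacing crust with mantle at the base: d (ρ_c − ρ_w) = a (ρ_m − ρ_c).
d = a (ρ_m − ρ_c)/(ρ_c − ρ_w) = 22 km × 0.42/1.81 = 5.1 km.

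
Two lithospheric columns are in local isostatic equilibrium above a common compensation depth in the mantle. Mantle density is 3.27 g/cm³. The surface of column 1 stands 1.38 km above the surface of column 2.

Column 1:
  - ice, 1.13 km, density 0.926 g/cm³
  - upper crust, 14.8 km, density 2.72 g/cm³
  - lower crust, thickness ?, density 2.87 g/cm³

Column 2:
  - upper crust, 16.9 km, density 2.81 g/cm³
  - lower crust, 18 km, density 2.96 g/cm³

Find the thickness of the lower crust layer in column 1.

17.7 km

Take the compensation level at the base of the deeper column (depth z_c below the surface of column 1) and equate Σ ρ_i t_i down to z_c; mantle fills any gap and the z_c terms cancel.
Column 1: 1.13×0.926 + 14.8×2.72 + x×2.87 + (z_c − 15.93 − x)×3.27
Column 2: 1.38×0 + 16.9×2.81 + 18×2.96 + (z_c − 1.38 − 34.9)×3.27
The z_c×3.27 term appears on both sides and cancels. Collect the known terms of each column as K = Σ(ρt)_known − 3.27 × (depth of known layers): K_1 = 41.30238 − 3.27×15.93 = −10.78872; K_2 = 100.769 − 3.27×(1.38 + 34.9) = −17.8666.
Balance: K_1 − x×(3.27 − 2.87) = K_2, so x = (K_1 − K_2)/(3.27 − 2.87) = 7.07788/0.4 = 17.7 km.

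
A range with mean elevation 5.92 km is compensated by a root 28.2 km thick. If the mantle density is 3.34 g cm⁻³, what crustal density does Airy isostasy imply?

ρ_c h = (ρ_m − ρ_c) r → ρ_c (h + r) = ρ_m r → ρ_c = ρ_m r / (h + r).
ρ_c = 3.34 × 28.2 km / (5.92 km + 28.2 km) = 2.76 g cm⁻³.

2.76 g cm⁻³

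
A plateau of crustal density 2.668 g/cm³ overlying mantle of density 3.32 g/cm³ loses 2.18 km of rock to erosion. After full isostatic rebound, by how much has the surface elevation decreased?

0.428 km

Rebound u = e ρ_c/ρ_m = 2.18 km × 2.668/3.32 = 1.752 km.
Net surface drop = e − u = 2.18 km − 1.752 km = e (ρ_m − ρ_c)/ρ_m = 0.428 km.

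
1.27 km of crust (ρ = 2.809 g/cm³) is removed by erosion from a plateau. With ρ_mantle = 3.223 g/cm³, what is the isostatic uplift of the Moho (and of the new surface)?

Unloading: uplift u = e ρ_c/ρ_m = 1.27 km × 2.809/3.223 = 1.11 km.

1.11 km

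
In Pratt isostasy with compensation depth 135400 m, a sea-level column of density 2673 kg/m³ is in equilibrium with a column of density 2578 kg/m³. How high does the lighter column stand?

ρ_ref D = ρ (D + h) → h = D (ρ_ref − ρ)/ρ.
h = 135400 m × (2673 − 2578)/2578 = 4990 m.

4990 m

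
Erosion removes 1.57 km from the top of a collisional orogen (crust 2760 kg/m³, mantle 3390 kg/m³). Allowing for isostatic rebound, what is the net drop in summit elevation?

0.292 km

Rebound u = e ρ_c/ρ_m = 1.57 km × 2760/3390 = 1.278 km.
Net surface drop = e − u = 1.57 km − 1.278 km = e (ρ_m − ρ_c)/ρ_m = 0.292 km.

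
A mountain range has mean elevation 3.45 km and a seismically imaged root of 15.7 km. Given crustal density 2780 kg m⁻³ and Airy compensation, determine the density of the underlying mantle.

Airy balance: ρ_c h = (ρ_m − ρ_c) r → ρ_m = ρ_c (1 + h/r).
ρ_m = 2780 × (1 + 3.45 km/15.7 km) = 3390 kg m⁻³.

3390 kg m⁻³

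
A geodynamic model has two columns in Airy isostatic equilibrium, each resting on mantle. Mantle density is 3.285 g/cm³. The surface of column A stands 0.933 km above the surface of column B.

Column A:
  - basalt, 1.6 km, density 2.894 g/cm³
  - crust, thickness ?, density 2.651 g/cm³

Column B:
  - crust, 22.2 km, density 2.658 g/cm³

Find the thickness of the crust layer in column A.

25.8 km

Take the compensation level at the base of the deeper column (depth z_c below the surface of column A) and equate Σ ρ_i t_i down to z_c; mantle fills any gap and the z_c terms cancel.
Column A: 1.6×2.894 + x×2.651 + (z_c − 1.6 − x)×3.285
Column B: 0.933×0 + 22.2×2.658 + (z_c − 0.933 − 22.2)×3.285
The z_c×3.285 term appears on both sides and cancels. Collect the known terms of each column as K = Σ(ρt)_known − 3.285 × (depth of known layers): K_A = 4.6304 − 3.285×1.6 = −0.6256; K_B = 59.0076 − 3.285×(0.933 + 22.2) = −16.984305.
Balance: K_A − x×(3.285 − 2.651) = K_B, so x = (K_A − K_B)/(3.285 − 2.651) = 16.3587/0.634 = 25.8 km.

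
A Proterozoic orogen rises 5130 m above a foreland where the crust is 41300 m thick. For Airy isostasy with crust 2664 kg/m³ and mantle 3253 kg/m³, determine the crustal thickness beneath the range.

Root depth r = h ρ_c / (ρ_m − ρ_c) = 5130 m × 2664 / 589 = 23200 m.
Total thickness = T + h + r = 41300 m + 5130 m + 23200 m = 69600 m.

69600 m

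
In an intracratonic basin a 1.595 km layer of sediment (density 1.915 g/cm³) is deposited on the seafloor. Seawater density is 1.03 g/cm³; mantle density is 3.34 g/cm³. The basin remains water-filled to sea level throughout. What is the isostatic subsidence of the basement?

0.611 km

Submarine loading: the sediment displaces seawater, and the subsidence is in turn flooded, so s (ρ_m − ρ_w) = t (ρ_sed − ρ_w).
s = 1.595 km × (1.915 − 1.03) / (3.34 − 1.03) = 0.611 km.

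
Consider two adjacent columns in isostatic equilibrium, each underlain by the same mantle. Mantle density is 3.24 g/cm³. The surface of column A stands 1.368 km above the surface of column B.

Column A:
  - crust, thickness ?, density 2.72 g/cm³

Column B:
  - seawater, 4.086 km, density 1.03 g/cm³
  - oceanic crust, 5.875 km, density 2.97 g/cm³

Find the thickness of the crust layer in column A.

Take the compensation level at the base of the deeper column (depth z_c below the surface of column A) and equate Σ ρ_i t_i down to z_c; mantle fills any gap and the z_c terms cancel.
Column A: x×2.72 + (z_c − 0 − x)×3.24
Column B: 1.368×0 + 4.086×1.03 + 5.875×2.97 + (z_c − 1.368 − 9.961)×3.24
The z_c×3.24 term appears on both sides and cancels. Collect the known terms of each column as K = Σ(ρt)_known − 3.24 × (depth of known layers): K_A = 0 − 3.24×0 = 0; K_B = 21.65733 − 3.24×(1.368 + 9.961) = −15.04863.
Balance: K_A − x×(3.24 − 2.72) = K_B, so x = (K_A − K_B)/(3.24 − 2.72) = 15.0486/0.52 = 28.9 km.

28.9 km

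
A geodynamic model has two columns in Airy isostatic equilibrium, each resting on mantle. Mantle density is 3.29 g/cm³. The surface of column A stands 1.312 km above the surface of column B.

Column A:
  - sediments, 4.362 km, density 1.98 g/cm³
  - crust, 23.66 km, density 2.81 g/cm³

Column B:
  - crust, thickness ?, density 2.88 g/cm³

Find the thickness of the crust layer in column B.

31.1 km

Take the compensation level at the base of the deeper column (depth z_c below the surface of column A) and equate Σ ρ_i t_i down to z_c; mantle fills any gap and the z_c terms cancel.
Column A: 4.362×1.98 + 23.66×2.81 + (z_c − 28.022)×3.29
Column B: 1.312×0 + x×2.88 + (z_c − 1.312 − 0 − x)×3.29
The z_c×3.29 term appears on both sides and cancels. Collect the known terms of each column as K = Σ(ρt)_known − 3.29 × (depth of known layers): K_A = 75.12136 − 3.29×28.022 = −17.07102; K_B = 0 − 3.29×(1.312 + 0) = −4.31648.
Balance: K_A = K_B − x×(3.29 − 2.88), so x = (K_B − K_A)/(3.29 − 2.88) = 12.7545/0.41 = 31.1 km.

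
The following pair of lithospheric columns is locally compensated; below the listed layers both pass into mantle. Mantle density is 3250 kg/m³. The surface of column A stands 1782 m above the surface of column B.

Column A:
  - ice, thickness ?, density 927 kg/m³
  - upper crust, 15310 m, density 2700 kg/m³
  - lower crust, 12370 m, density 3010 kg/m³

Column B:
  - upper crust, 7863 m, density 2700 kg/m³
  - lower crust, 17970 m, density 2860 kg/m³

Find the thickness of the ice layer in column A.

Take the compensation level at the base of the deeper column (depth z_c below the surface of column A) and equate Σ ρ_i t_i down to z_c; mantle fills any gap and the z_c terms cancel.
Column A: x×927 + 15310×2700 + 12370×3010 + (z_c − 27680 − x)×3250
Column B: 1782×0 + 7863×2700 + 17970×2860 + (z_c − 1782 − 25833)×3250
The z_c×3250 term appears on both sides and cancels. Collect the known terms of each column as K = Σ(ρt)_known − 3250 × (depth of known layers): K_A = 78570700 − 3250×27680 = −11389300; K_B = 72624300 − 3250×(1782 + 25833) = −17124450.
Balance: K_A − x×(3250 − 927) = K_B, so x = (K_A − K_B)/(3250 − 927) = 5735150/2323 = 2470 m.

2470 m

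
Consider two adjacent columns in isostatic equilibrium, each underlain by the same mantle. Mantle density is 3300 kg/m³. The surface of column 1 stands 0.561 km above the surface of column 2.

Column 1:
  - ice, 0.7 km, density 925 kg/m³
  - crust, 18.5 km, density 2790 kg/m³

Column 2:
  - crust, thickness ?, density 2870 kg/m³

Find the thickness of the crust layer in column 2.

21.5 km

Take the compensation level at the base of the deeper column (depth z_c below the surface of column 1) and equate Σ ρ_i t_i down to z_c; mantle fills any gap and the z_c terms cancel.
Column 1: 0.7×925 + 18.5×2790 + (z_c − 19.2)×3300
Column 2: 0.561×0 + x×2870 + (z_c − 0.561 − 0 − x)×3300
The z_c×3300 term appears on both sides and cancels. Collect the known terms of each column as K = Σ(ρt)_known − 3300 × (depth of known layers): K_1 = 52262.5 − 3300×19.2 = −11097.5; K_2 = 0 − 3300×(0.561 + 0) = −1851.3.
Balance: K_1 = K_2 − x×(3300 − 2870), so x = (K_2 − K_1)/(3300 − 2870) = 9246.2/430 = 21.5 km.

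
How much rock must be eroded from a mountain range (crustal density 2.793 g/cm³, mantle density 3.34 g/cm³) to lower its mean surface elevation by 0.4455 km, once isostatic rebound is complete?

2.72 km

Net drop Δ = e − u = e − e ρ_c/ρ_m = e (ρ_m − ρ_c)/ρ_m.
e = Δ ρ_m/(ρ_m − ρ_c) = 0.4455 km × 3.34/0.547 = 2.72 km.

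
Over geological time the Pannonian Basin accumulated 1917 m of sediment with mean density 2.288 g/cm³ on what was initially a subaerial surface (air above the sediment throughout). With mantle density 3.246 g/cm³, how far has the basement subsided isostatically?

1350 m

Subaerial load: s = t ρ_sed / ρ_m = 1917 m × 2.288/3.246 = 1350 m.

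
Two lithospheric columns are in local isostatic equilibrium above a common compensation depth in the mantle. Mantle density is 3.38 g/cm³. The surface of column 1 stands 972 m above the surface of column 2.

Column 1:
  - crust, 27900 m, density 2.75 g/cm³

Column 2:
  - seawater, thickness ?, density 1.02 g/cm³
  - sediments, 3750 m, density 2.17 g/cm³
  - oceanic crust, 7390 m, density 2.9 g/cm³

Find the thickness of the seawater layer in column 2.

2630 m

Take the compensation level at the base of the deeper column (depth z_c below the surface of column 1) and equate Σ ρ_i t_i down to z_c; mantle fills any gap and the z_c terms cancel.
Column 1: 27900×2.75 + (z_c − 27900)×3.38
Column 2: 972×0 + x×1.02 + 3750×2.17 + 7390×2.9 + (z_c − 972 − 11140 − x)×3.38
The z_c×3.38 term appears on both sides and cancels. Collect the known terms of each column as K = Σ(ρt)_known − 3.38 × (depth of known layers): K_1 = 76725 − 3.38×27900 = −17577; K_2 = 29568.5 − 3.38×(972 + 11140) = −11370.06.
Balance: K_1 = K_2 − x×(3.38 − 1.02), so x = (K_2 − K_1)/(3.38 − 1.02) = 6206.94/2.36 = 2630 m.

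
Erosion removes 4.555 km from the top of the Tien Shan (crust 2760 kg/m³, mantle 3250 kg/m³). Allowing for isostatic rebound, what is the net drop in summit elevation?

Rebound u = e ρ_c/ρ_m = 4.555 km × 2760/3250 = 3.868 km.
Net surface drop = e − u = 4.555 km − 3.868 km = e (ρ_m − ρ_c)/ρ_m = 0.687 km.

0.687 km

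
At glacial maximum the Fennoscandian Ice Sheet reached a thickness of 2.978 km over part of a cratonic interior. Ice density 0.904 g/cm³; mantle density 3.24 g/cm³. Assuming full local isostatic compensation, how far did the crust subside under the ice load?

By Archimedes' principle applied to the lithosphere: the ice load ρ_ice t is balanced by mantle displaced below, ρ_m s.
s = t ρ_ice / ρ_m = 2.978 km × 0.904/3.24 = 0.831 km.

0.831 km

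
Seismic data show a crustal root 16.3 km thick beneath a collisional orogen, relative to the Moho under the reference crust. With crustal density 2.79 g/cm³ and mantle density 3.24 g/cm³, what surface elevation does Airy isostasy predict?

2.63 km

Equating mass per unit area of the two columns: ρ_c h = (ρ_m − ρ_c) r.
h = r (ρ_m − ρ_c) / ρ_c = 16.3 km × (3.24 − 2.79) / 2.79 = 2.63 km.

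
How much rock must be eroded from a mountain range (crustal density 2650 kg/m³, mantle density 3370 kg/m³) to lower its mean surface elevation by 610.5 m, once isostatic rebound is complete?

Net drop Δ = e − u = e − e ρ_c/ρ_m = e (ρ_m − ρ_c)/ρ_m.
e = Δ ρ_m/(ρ_m − ρ_c) = 610.5 m × 3370/720 = 2860 m.

2860 m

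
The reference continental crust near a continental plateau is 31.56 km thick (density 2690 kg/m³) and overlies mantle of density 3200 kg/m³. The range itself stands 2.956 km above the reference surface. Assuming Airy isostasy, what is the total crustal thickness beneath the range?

50.1 km

Root depth r = h ρ_c / (ρ_m − ρ_c) = 2.956 km × 2690 / 510 = 15.59 km.
Total thickness = T + h + r = 31.56 km + 2.956 km + 15.59 km = 50.1 km.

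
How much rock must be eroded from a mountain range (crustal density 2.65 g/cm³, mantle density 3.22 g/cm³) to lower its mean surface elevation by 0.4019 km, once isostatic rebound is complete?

Net drop Δ = e − u = e − e ρ_c/ρ_m = e (ρ_m − ρ_c)/ρ_m.
e = Δ ρ_m/(ρ_m − ρ_c) = 0.4019 km × 3.22/0.57 = 2.27 km.

2.27 km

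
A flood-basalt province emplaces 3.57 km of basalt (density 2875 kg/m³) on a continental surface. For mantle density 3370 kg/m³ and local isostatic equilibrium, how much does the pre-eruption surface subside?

3.05 km

Subaerial loading: s = t ρ_load / ρ_m.
s = 3.57 km × 2875/3370 = 3.05 km.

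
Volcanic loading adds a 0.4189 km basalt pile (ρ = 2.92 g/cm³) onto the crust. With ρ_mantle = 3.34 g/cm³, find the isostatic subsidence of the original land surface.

Subaerial loading: s = t ρ_load / ρ_m.
s = 0.4189 km × 2.92/3.34 = 0.366 km.

0.366 km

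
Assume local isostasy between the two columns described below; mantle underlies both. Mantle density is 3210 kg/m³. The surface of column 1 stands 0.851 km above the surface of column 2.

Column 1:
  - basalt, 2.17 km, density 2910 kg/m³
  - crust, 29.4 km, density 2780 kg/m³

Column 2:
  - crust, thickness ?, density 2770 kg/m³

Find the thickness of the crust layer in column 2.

Take the compensation level at the base of the deeper column (depth z_c below the surface of column 1) and equate Σ ρ_i t_i down to z_c; mantle fills any gap and the z_c terms cancel.
Column 1: 2.17×2910 + 29.4×2780 + (z_c − 31.57)×3210
Column 2: 0.851×0 + x×2770 + (z_c − 0.851 − 0 − x)×3210
The z_c×3210 term appears on both sides and cancels. Collect the known terms of each column as K = Σ(ρt)_known − 3210 × (depth of known layers): K_1 = 88046.7 − 3210×31.57 = −13293; K_2 = 0 − 3210×(0.851 + 0) = −2731.71.
Balance: K_1 = K_2 − x×(3210 − 2770), so x = (K_2 − K_1)/(3210 − 2770) = 10561.3/440 = 24 km.

24 km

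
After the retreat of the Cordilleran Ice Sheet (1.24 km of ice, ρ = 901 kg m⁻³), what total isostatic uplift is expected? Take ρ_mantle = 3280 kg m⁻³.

Removing the load lets mantle flow back in; uplift u satisfies ρ_ice t = ρ_m u.
u = t ρ_ice/ρ_m = 1.24 km × 901/3280 = 0.341 km.

0.341 km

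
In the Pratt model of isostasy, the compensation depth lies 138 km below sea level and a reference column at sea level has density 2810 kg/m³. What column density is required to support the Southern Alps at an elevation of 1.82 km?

2770 kg/m³

Pratt balance: ρ_ref D = ρ (D + h).
ρ = ρ_ref D/(D + h) = 2810 × 138 km/(138 km + 1.82 km) = 2770 kg/m³.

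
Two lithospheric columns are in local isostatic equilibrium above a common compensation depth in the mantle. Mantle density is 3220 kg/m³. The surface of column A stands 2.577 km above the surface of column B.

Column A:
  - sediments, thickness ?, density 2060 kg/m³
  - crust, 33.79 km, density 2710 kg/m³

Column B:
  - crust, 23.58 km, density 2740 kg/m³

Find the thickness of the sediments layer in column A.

2.05 km

Take the compensation level at the base of the deeper column (depth z_c below the surface of column A) and equate Σ ρ_i t_i down to z_c; mantle fills any gap and the z_c terms cancel.
Column A: x×2060 + 33.79×2710 + (z_c − 33.79 − x)×3220
Column B: 2.577×0 + 23.58×2740 + (z_c − 2.577 − 23.58)×3220
The z_c×3220 term appears on both sides and cancels. Collect the known terms of each column as K = Σ(ρt)_known − 3220 × (depth of known layers): K_A = 91570.9 − 3220×33.79 = −17232.9; K_B = 64609.2 − 3220×(2.577 + 23.58) = −19616.34.
Balance: K_A − x×(3220 − 2060) = K_B, so x = (K_A − K_B)/(3220 − 2060) = 2383.44/1160 = 2.05 km.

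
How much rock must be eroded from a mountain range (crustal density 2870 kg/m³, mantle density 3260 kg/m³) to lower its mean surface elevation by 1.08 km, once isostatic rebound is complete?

9.03 km

Net drop Δ = e − u = e − e ρ_c/ρ_m = e (ρ_m − ρ_c)/ρ_m.
e = Δ ρ_m/(ρ_m − ρ_c) = 1.08 km × 3260/390 = 9.03 km.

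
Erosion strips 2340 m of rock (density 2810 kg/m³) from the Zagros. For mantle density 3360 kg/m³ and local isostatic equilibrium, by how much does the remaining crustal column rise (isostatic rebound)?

1960 m

Unloading: uplift u = e ρ_c/ρ_m = 2340 m × 2810/3360 = 1960 m.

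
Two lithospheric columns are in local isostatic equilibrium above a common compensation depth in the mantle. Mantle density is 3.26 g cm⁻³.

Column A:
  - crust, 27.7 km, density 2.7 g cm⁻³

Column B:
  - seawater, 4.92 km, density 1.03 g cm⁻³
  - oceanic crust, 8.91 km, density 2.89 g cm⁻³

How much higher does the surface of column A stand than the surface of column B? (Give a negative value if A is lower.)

0.382 km

For any compensation level in the mantle, the mantle terms cancel and isostasy reduces to e = (Σt_A − Σt_B) − (Σ(ρt)_A − Σ(ρt)_B) / ρ_m.
Σt_A = 27.7 km; Σt_B = 13.83 km; Σ(ρt)_A = 74.79; Σ(ρt)_B = 30.8175 (in km·g cm⁻³).
e = (27.7 − 13.83) − (74.79 − 30.8175) / 3.26 = 0.382 km.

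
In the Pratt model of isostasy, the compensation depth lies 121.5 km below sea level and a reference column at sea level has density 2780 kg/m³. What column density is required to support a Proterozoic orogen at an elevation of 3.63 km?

2700 kg/m³

Pratt balance: ρ_ref D = ρ (D + h).
ρ = ρ_ref D/(D + h) = 2780 × 121.5 km/(121.5 km + 3.63 km) = 2700 kg/m³.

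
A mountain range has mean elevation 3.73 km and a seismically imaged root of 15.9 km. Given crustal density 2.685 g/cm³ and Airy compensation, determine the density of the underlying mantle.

Airy balance: ρ_c h = (ρ_m − ρ_c) r → ρ_m = ρ_c (1 + h/r).
ρ_m = 2.685 × (1 + 3.73 km/15.9 km) = 3.31 g/cm³.

3.31 g/cm³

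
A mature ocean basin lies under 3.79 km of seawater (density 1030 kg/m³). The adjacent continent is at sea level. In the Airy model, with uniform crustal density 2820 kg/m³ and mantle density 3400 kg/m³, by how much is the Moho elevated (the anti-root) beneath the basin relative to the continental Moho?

11.7 km

By Archimedes' principle applied to the lithosphere: replacing crust with seawater at the top is compensated by replacing crust with mantle at the base: d (ρ_c − ρ_w) = a (ρ_m − ρ_c).
a = d (ρ_c − ρ_w)/(ρ_m − ρ_c) = 3.79 km × 1790/580 = 11.7 km.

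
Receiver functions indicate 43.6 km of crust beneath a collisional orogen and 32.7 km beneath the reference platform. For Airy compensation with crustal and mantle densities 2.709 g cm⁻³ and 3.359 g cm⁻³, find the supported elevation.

Excess crust Δ = 43.6 km − 32.7 km = 10.9 km, split between elevation h and root r with h + r = Δ.
Airy balance ρ_c h = (ρ_m − ρ_c) r gives r = h ρ_c/(ρ_m − ρ_c), so h (1 + ρ_c/(ρ_m − ρ_c)) = Δ, i.e. h = Δ (ρ_m − ρ_c)/ρ_m.
h = 10.9 km × 0.65/3.359 = 2.11 km.

2.11 km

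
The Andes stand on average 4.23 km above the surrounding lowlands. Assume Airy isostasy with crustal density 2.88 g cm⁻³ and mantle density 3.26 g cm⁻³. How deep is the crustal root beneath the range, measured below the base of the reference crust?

Balancing pressure at the compensation depth: the weight of the topography is balanced by the buoyancy of the root, ρ_c h = (ρ_m − ρ_c) r.
r = h · ρ_c / (ρ_m − ρ_c) = 4.23 km × 2.88 / (3.26 − 2.88) = 32.1 km.

32.1 km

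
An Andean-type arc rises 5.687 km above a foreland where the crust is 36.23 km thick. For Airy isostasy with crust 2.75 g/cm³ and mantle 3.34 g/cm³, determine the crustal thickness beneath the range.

68.4 km

Root depth r = h ρ_c / (ρ_m − ρ_c) = 5.687 km × 2.75 / 0.59 = 26.51 km.
Total thickness = T + h + r = 36.23 km + 5.687 km + 26.51 km = 68.4 km.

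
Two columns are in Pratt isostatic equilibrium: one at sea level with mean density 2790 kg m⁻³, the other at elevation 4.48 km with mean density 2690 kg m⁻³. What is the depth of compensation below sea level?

ρ_ref D = ρ (D + h) → D (ρ_ref − ρ) = ρ h.
D = ρ h/(ρ_ref − ρ) = 2690 × 4.48 km/(2790 − 2690) = 121 km.

121 km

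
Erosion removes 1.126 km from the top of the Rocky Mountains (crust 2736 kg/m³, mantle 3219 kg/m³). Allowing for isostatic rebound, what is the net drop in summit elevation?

0.169 km

Rebound u = e ρ_c/ρ_m = 1.126 km × 2736/3219 = 0.957 km.
Net surface drop = e − u = 1.126 km − 0.957 km = e (ρ_m − ρ_c)/ρ_m = 0.169 km.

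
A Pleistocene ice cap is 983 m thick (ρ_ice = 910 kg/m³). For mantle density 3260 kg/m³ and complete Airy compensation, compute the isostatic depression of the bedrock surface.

In Airy isostatic equilibrium: the ice load ρ_ice t is balanced by mantle displaced below, ρ_m s.
s = t ρ_ice / ρ_m = 983 m × 910/3260 = 274 m.

274 m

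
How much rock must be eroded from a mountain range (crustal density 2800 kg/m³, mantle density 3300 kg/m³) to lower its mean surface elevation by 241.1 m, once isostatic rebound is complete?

Net drop Δ = e − u = e − e ρ_c/ρ_m = e (ρ_m − ρ_c)/ρ_m.
e = Δ ρ_m/(ρ_m − ρ_c) = 241.1 m × 3300/500 = 1590 m.

1590 m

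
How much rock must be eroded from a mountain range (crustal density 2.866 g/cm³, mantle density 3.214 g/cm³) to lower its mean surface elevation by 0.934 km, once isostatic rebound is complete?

Net drop Δ = e − u = e − e ρ_c/ρ_m = e (ρ_m − ρ_c)/ρ_m.
e = Δ ρ_m/(ρ_m − ρ_c) = 0.934 km × 3.214/0.348 = 8.63 km.

8.63 km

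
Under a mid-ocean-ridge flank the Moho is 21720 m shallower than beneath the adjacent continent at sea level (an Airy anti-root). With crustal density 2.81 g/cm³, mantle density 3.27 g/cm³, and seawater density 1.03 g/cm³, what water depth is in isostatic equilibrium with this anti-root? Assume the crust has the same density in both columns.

Replacing a thickness d of crust by seawater at the top must be balanced by replacing crust with mantle at the base: d (ρ_c − ρ_w) = a (ρ_m − ρ_c).
d = a (ρ_m − ρ_c)/(ρ_c − ρ_w) = 21720 m × 0.46/1.78 = 5610 m.

5610 m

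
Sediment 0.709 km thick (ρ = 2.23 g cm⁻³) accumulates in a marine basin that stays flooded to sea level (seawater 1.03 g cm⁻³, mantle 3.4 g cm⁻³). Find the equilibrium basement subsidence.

Submarine loading: the sediment displaces seawater, and the subsidence is in turn flooded, so s (ρ_m − ρ_w) = t (ρ_sed − ρ_w).
s = 0.709 km × (2.23 − 1.03) / (3.4 − 1.03) = 0.359 km.

0.359 km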